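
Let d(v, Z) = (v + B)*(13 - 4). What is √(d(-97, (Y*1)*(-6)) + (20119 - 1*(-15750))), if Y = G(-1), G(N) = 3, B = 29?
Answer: √35257 ≈ 187.77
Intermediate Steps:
Y = 3
d(v, Z) = 261 + 9*v (d(v, Z) = (v + 29)*(13 - 4) = (29 + v)*9 = 261 + 9*v)
√(d(-97, (Y*1)*(-6)) + (20119 - 1*(-15750))) = √((261 + 9*(-97)) + (20119 - 1*(-15750))) = √((261 - 873) + (20119 + 15750)) = √(-612 + 35869) = √35257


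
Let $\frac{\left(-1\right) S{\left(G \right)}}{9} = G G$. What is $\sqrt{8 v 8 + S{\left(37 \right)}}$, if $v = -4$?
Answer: $i \sqrt{12577} \approx 112.15 i$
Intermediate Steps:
$S{\left(G \right)} = - 9 G^{2}$ ($S{\left(G \right)} = - 9 G G = - 9 G^{2}$)
$\sqrt{8 v 8 + S{\left(37 \right)}} = \sqrt{8 \left(-4\right) 8 - 9 \cdot 37^{2}} = \sqrt{\left(-32\right) 8 - 12321} = \sqrt{-256 - 12321} = \sqrt{-12577} = i \sqrt{12577}$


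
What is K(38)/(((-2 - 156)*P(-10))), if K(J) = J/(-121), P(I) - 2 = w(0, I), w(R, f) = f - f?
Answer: 19/19118 ≈ 0.00099383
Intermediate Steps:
w(R, f) = 0
P(I) = 2 (P(I) = 2 + 0 = 2)
K(J) = -J/121 (K(J) = J*(-1/121) = -J/121)
K(38)/(((-2 - 156)*P(-10))) = (-1/121*38)/(((-2 - 156)*2)) = -38/(121*((-158*2))) = -38/121/(-316) = -38/121*(-1/316) = 19/19118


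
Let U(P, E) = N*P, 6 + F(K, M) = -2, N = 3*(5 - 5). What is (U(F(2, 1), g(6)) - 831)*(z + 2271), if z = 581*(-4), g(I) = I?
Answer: 44043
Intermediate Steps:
N = 0 (N = 3*0 = 0)
F(K, M) = -8 (F(K, M) = -6 - 2 = -8)
U(P, E) = 0 (U(P, E) = 0*P = 0)
z = -2324
(U(F(2, 1), g(6)) - 831)*(z + 2271) = (0 - 831)*(-2324 + 2271) = -831*(-53) = 44043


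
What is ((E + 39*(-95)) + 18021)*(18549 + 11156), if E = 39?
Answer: 426415275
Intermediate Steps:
((E + 39*(-95)) + 18021)*(18549 + 11156) = ((39 + 39*(-95)) + 18021)*(18549 + 11156) = ((39 - 3705) + 18021)*29705 = (-3666 + 18021)*29705 = 14355*29705 = 426415275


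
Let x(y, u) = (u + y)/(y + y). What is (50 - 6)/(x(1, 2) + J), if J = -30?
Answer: -88/57 ≈ -1.5439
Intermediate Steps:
x(y, u) = (u + y)/(2*y) (x(y, u) = (u + y)/((2*y)) = (u + y)*(1/(2*y)) = (u + y)/(2*y))
(50 - 6)/(x(1, 2) + J) = (50 - 6)/((½)*(2 + 1)/1 - 30) = 44/((½)*1*3 - 30) = 44/(3/2 - 30) = 44/(-57/2) = 44*(-2/57) = -88/57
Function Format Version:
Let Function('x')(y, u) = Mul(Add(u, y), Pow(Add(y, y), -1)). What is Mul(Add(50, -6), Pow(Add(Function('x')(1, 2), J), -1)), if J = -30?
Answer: Rational(-88, 57) ≈ -1.5439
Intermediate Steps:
Function('x')(y, u) = Mul(Rational(1, 2), Pow(y, -1), Add(u, y)) (Function('x')(y, u) = Mul(Add(u, y), Pow(Mul(2, y), -1)) = Mul(Add(u, y), Mul(Rational(1, 2), Pow(y, -1))) = Mul(Rational(1, 2), Pow(y, -1), Add(u, y)))
Mul(Add(50, -6), Pow(Add(Function('x')(1, 2), J), -1)) = Mul(Add(50, -6), Pow(Add(Mul(Rational(1, 2), Pow(1, -1), Add(2, 1)), -30), -1)) = Mul(44, Pow(Add(Mul(Rational(1, 2), 1, 3), -30), -1)) = Mul(44, Pow(Add(Rational(3, 2), -30), -1)) = Mul(44, Pow(Rational(-57, 2), -1)) = Mul(44, Rational(-2, 57)) = Rational(-88, 57)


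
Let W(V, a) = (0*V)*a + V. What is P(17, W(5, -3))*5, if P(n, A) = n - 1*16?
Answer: 5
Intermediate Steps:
W(V, a) = V (W(V, a) = 0*a + V = 0 + V = V)
P(n, A) = -16 + n (P(n, A) = n - 16 = -16 + n)
P(17, W(5, -3))*5 = (-16 + 17)*5 = 1*5 = 5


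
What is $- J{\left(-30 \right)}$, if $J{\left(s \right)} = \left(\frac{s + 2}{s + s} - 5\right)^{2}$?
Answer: $- \frac{4624}{225} \approx -20.551$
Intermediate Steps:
$J{\left(s \right)} = \left(-5 + \frac{2 + s}{2 s}\right)^{2}$ ($J{\left(s \right)} = \left(\frac{2 + s}{2 s} - 5\right)^{2} = \left(-5 + \frac{2 + s}{2 s}\right)^{2}$)
$- J{\left(-30 \right)} = - \frac{\left(-2 + 9 \left(-30\right)\right)^{2}}{4 \cdot 900} = - \frac{\left(-2 - 270\right)^{2}}{4 \cdot 900} = - \frac{\left(-272\right)^{2}}{4 \cdot 900} = - \frac{73984}{4 \cdot 900} = \left(-1\right) \frac{4624}{225} = - \frac{4624}{225}$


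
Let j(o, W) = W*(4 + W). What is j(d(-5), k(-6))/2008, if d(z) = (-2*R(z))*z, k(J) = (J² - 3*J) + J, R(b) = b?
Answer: 312/251 ≈ 1.2430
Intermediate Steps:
k(J) = J² - 2*J
d(z) = -2*z² (d(z) = (-2*z)*z = -2*z²)
j(d(-5), k(-6))/2008 = ((-6*(-2 - 6))*(4 - 6*(-2 - 6)))/2008 = ((-6*(-8))*(4 - 6*(-8)))*(1/2008) = (48*(4 + 48))*(1/2008) = (48*52)*(1/2008) = 2496*(1/2008) = 312/251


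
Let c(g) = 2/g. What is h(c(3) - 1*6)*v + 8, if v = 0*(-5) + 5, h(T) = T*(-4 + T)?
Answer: 2312/9 ≈ 256.89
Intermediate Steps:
v = 5 (v = 0 + 5 = 5)
h(c(3) - 1*6)*v + 8 = ((2/3 - 1*6)*(-4 + (2/3 - 1*6)))*5 + 8 = ((2*(1/3) - 6)*(-4 + (2*(1/3) - 6)))*5 + 8 = ((2/3 - 6)*(-4 + (2/3 - 6)))*5 + 8 = -16*(-4 - 16/3)/3*5 + 8 = -16/3*(-28/3)*5 + 8 = (448/9)*5 + 8 = 2240/9 + 8 = 2312/9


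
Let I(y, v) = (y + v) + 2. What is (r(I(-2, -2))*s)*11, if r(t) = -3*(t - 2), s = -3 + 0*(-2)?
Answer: -396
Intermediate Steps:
I(y, v) = 2 + v + y (I(y, v) = (v + y) + 2 = 2 + v + y)
s = -3 (s = -3 + 0 = -3)
r(t) = 6 - 3*t (r(t) = -3*(-2 + t) = 6 - 3*t)
(r(I(-2, -2))*s)*11 = ((6 - 3*(2 - 2 - 2))*(-3))*11 = ((6 - 3*(-2))*(-3))*11 = ((6 + 6)*(-3))*11 = (12*(-3))*11 = -36*11 = -396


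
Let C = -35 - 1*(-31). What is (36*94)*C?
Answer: -13536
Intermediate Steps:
C = -4 (C = -35 + 31 = -4)
(36*94)*C = (36*94)*(-4) = 3384*(-4) = -13536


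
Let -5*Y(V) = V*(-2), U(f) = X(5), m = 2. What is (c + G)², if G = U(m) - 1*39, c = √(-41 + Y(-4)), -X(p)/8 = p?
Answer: (395 - I*√1065)²/25 ≈ 6198.4 - 1031.2*I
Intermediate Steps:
X(p) = -8*p
U(f) = -40 (U(f) = -8*5 = -40)
Y(V) = 2*V/5 (Y(V) = -V*(-2)/5 = -(-2)*V/5 = 2*V/5)
c = I*√1065/5 (c = √(-41 + (⅖)*(-4)) = √(-41 - 8/5) = √(-213/5) = I*√1065/5 ≈ 6.5269*I)
G = -79 (G = -40 - 1*39 = -40 - 39 = -79)
(c + G)² = (I*√1065/5 - 79)² = (-79 + I*√1065/5)²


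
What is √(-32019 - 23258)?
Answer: I*√55277 ≈ 235.11*I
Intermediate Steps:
√(-32019 - 23258) = √(-55277) = I*√55277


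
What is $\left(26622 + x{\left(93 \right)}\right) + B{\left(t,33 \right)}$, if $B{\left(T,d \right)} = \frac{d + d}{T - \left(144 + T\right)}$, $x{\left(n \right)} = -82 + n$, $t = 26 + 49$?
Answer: $\frac{639181}{24} \approx 26633.0$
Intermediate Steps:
$t = 75$
$B{\left(T,d \right)} = - \frac{d}{72}$ ($B{\left(T,d \right)} = \frac{2 d}{-144} = 2 d \left(- \frac{1}{144}\right) = - \frac{d}{72}$)
$\left(26622 + x{\left(93 \right)}\right) + B{\left(t,33 \right)} = \left(26622 + \left(-82 + 93\right)\right) - \frac{11}{24} = \left(26622 + 11\right) - \frac{11}{24} = 26633 - \frac{11}{24} = \frac{639181}{24}$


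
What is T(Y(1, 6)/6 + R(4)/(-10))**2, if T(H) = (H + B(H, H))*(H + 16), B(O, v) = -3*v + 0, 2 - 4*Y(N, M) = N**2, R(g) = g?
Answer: 6514265521/51840000 ≈ 125.66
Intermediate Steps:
Y(N, M) = 1/2 - N**2/4
B(O, v) = -3*v
T(H) = -2*H*(16 + H) (T(H) = (H - 3*H)*(H + 16) = (-2*H)*(16 + H) = -2*H*(16 + H))
T(Y(1, 6)/6 + R(4)/(-10))**2 = (2*((1/2 - 1/4*1**2)/6 + 4/(-10))*(-16 - ((1/2 - 1/4*1**2)/6 + 4/(-10))))**2 = (2*((1/2 - 1/4*1)*(1/6) + 4*(-1/10))*(-16 - ((1/2 - 1/4*1)*(1/6) + 4*(-1/10))))**2 = (2*((1/2 - 1/4)*(1/6) - 2/5)*(-16 - ((1/2 - 1/4)*(1/6) - 2/5)))**2 = (2*((1/4)*(1/6) - 2/5)*(-16 - ((1/4)*(1/6) - 2/5)))**2 = (2*(1/24 - 2/5)*(-16 - (1/24 - 2/5)))**2 = (2*(-43/120)*(-16 - 1*(-43/120)))**2 = (2*(-43/120)*(-16 + 43/120))**2 = (2*(-43/120)*(-1877/120))**2 = (80711/7200)**2 = 6514265521/51840000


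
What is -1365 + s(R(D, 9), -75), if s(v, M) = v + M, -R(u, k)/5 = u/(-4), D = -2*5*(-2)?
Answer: -1415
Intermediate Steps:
D = 20 (D = -10*(-2) = 20)
R(u, k) = 5*u/4 (R(u, k) = -5*u/(-4) = -5*u*(-1)/4 = -(-5)*u/4 = 5*u/4)
s(v, M) = M + v
-1365 + s(R(D, 9), -75) = -1365 + (-75 + (5/4)*20) = -1365 + (-75 + 25) = -1365 - 50 = -1415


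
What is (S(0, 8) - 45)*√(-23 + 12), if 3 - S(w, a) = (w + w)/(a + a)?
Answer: -42*I*√11 ≈ -139.3*I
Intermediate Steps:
S(w, a) = 3 - w/a (S(w, a) = 3 - (w + w)/(a + a) = 3 - 2*w/(2*a) = 3 - 2*w*1/(2*a) = 3 - w/a)
(S(0, 8) - 45)*√(-23 + 12) = ((3 - 1*0/8) - 45)*√(-23 + 12) = ((3 - 1*0*⅛) - 45)*√(-11) = ((3 + 0) - 45)*(I*√11) = (3 - 45)*(I*√11) = -42*I*√11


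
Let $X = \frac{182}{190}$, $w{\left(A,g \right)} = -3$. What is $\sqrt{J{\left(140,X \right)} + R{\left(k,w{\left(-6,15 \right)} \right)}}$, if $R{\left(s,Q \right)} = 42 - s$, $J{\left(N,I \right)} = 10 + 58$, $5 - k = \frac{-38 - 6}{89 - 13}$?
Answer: $\frac{8 \sqrt{589}}{19} \approx 10.219$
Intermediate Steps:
$X = \frac{91}{95}$ ($X = 182 \cdot \frac{1}{190} = \frac{91}{95} \approx 0.95789$)
$k = \frac{106}{19}$ ($k = 5 - \frac{-38 - 6}{89 - 13} = 5 - - \frac{44}{76} = 5 - \left(-44\right) \frac{1}{76} = 5 - - \frac{11}{19} = 5 + \frac{11}{19} = \frac{106}{19} \approx 5.5789$)
$J{\left(N,I \right)} = 68$
$\sqrt{J{\left(140,X \right)} + R{\left(k,w{\left(-6,15 \right)} \right)}} = \sqrt{68 + \left(42 - \frac{106}{19}\right)} = \sqrt{68 + \frac{692}{19}} = \sqrt{\frac{1984}{19}} = \frac{8 \sqrt{589}}{19}$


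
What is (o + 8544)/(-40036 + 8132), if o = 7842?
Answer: -8193/15952 ≈ -0.51360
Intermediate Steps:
(o + 8544)/(-40036 + 8132) = (7842 + 8544)/(-40036 + 8132) = 16386/(-31904) = 16386*(-1/31904) = -8193/15952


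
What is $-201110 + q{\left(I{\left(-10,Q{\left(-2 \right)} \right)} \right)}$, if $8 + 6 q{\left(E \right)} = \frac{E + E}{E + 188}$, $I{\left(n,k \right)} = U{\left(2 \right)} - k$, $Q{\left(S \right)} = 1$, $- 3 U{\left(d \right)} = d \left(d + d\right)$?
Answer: $- \frac{111214571}{553} \approx -2.0111 \cdot 10^{5}$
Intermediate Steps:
$U{\left(d \right)} = - \frac{2 d^{2}}{3}$ ($U{\left(d \right)} = - \frac{d \left(d + d\right)}{3} = - \frac{d 2 d}{3} = - \frac{2 d^{2}}{3}$)
$I{\left(n,k \right)} = - \frac{8}{3} - k$ ($I{\left(n,k \right)} = - \frac{2 \cdot 2^{2}}{3} - k = \left(- \frac{2}{3}\right) 4 - k = - \frac{8}{3} - k$)
$q{\left(E \right)} = - \frac{4}{3} + \frac{E}{3 \left(188 + E\right)}$ ($q{\left(E \right)} = - \frac{4}{3} + \frac{\left(E + E\right) \frac{1}{E + 188}}{6} = - \frac{4}{3} + \frac{2 E \frac{1}{188 + E}}{6} = - \frac{4}{3} + \frac{E}{3 \left(188 + E\right)}$)
$-201110 + q{\left(I{\left(-10,Q{\left(-2 \right)} \right)} \right)} = -201110 + \frac{- \frac{752}{3} - \left(- \frac{8}{3} - 1\right)}{188 - \frac{11}{3}} = -201110 + \frac{- \frac{752}{3} - - \frac{11}{3}}{188 - \frac{11}{3}} = -201110 + \frac{- \frac{752}{3} + \frac{11}{3}}{\frac{553}{3}} = -201110 + \frac{3}{553} \left(-247\right) = -201110 - \frac{741}{553} = - \frac{111214571}{553}$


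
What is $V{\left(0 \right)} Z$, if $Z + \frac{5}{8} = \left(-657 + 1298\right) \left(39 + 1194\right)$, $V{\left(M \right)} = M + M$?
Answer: $0$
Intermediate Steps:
$V{\left(M \right)} = 2 M$
$Z = \frac{6322819}{8}$ ($Z = - \frac{5}{8} + \left(-657 + 1298\right) \left(39 + 1194\right) = - \frac{5}{8} + 641 \cdot 1233 = - \frac{5}{8} + 790353 = \frac{6322819}{8} \approx 7.9035 \cdot 10^{5}$)
$V{\left(0 \right)} Z = 2 \cdot 0 \cdot \frac{6322819}{8} = 0 \cdot \frac{6322819}{8} = 0$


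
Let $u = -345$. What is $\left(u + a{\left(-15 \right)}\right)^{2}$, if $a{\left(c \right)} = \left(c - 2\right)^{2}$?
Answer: $3136$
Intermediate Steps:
$a{\left(c \right)} = \left(-2 + c\right)^{2}$
$\left(u + a{\left(-15 \right)}\right)^{2} = \left(-345 + \left(-2 - 15\right)^{2}\right)^{2} = \left(-345 + \left(-17\right)^{2}\right)^{2} = \left(-345 + 289\right)^{2} = \left(-56\right)^{2} = 3136$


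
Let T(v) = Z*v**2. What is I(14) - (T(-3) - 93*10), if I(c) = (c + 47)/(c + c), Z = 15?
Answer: 22321/28 ≈ 797.18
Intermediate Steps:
T(v) = 15*v**2
I(c) = (47 + c)/(2*c) (I(c) = (47 + c)/((2*c)) = (47 + c)*(1/(2*c)) = (47 + c)/(2*c))
I(14) - (T(-3) - 93*10) = (1/2)*(47 + 14)/14 - (15*(-3)**2 - 93*10) = (1/2)*(1/14)*61 - (15*9 - 930) = 61/28 - (135 - 930) = 61/28 - 1*(-795) = 61/28 + 795 = 22321/28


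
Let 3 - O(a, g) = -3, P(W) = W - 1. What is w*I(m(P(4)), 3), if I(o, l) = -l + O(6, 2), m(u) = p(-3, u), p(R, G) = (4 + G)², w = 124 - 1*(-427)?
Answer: 1653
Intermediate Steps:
w = 551 (w = 124 + 427 = 551)
P(W) = -1 + W
O(a, g) = 6 (O(a, g) = 3 - 1*(-3) = 3 + 3 = 6)
m(u) = (4 + u)²
I(o, l) = 6 - l (I(o, l) = -l + 6 = 6 - l)
w*I(m(P(4)), 3) = 551*(6 - 1*3) = 551*(6 - 3) = 551*3 = 1653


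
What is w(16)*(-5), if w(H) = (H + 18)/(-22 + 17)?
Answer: 34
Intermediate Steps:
w(H) = -18/5 - H/5 (w(H) = (18 + H)/(-5) = (18 + H)*(-⅕) = -18/5 - H/5)
w(16)*(-5) = (-18/5 - ⅕*16)*(-5) = (-18/5 - 16/5)*(-5) = -34/5*(-5) = 34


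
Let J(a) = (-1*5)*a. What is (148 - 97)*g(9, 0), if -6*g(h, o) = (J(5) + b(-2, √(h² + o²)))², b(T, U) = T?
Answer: -12393/2 ≈ -6196.5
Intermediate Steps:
J(a) = -5*a
g(h, o) = -243/2 (g(h, o) = -(-5*5 - 2)²/6 = -(-25 - 2)²/6 = -⅙*(-27)² = -⅙*729 = -243/2)
(148 - 97)*g(9, 0) = (148 - 97)*(-243/2) = 51*(-243/2) = -12393/2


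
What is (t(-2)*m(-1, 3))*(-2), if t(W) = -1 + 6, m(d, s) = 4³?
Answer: -640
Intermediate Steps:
m(d, s) = 64
t(W) = 5
(t(-2)*m(-1, 3))*(-2) = (5*64)*(-2) = 320*(-2) = -640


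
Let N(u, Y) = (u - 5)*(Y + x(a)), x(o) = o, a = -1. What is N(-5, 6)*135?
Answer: -6750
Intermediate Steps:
N(u, Y) = (-1 + Y)*(-5 + u) (N(u, Y) = (u - 5)*(Y - 1) = (-5 + u)*(-1 + Y) = (-1 + Y)*(-5 + u))
N(-5, 6)*135 = (5 - 1*(-5) - 5*6 + 6*(-5))*135 = (5 + 5 - 30 - 30)*135 = -50*135 = -6750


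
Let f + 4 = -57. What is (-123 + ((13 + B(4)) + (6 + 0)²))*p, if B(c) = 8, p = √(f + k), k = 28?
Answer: -66*I*√33 ≈ -379.14*I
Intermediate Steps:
f = -61 (f = -4 - 57 = -61)
p = I*√33 (p = √(-61 + 28) = √(-33) = I*√33 ≈ 5.7446*I)
(-123 + ((13 + B(4)) + (6 + 0)²))*p = (-123 + ((13 + 8) + (6 + 0)²))*(I*√33) = (-123 + (21 + 6²))*(I*√33) = (-123 + (21 + 36))*(I*√33) = (-123 + 57)*(I*√33) = -66*I*√33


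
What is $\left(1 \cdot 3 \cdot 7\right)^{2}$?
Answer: $441$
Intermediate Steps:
$\left(1 \cdot 3 \cdot 7\right)^{2} = \left(3 \cdot 7\right)^{2} = 21^{2} = 441$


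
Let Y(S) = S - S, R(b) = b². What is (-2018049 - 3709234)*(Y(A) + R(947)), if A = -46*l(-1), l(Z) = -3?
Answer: -5136278939947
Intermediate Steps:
A = 138 (A = -46*(-3) = 138)
Y(S) = 0
(-2018049 - 3709234)*(Y(A) + R(947)) = (-2018049 - 3709234)*(0 + 947²) = -5727283*(0 + 896809) = -5727283*896809 = -5136278939947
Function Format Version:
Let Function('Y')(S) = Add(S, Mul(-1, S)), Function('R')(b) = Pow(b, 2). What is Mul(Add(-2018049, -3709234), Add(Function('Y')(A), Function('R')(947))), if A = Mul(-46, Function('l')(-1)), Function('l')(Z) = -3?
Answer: -5136278939947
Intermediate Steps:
A = 138 (A = Mul(-46, -3) = 138)
Function('Y')(S) = 0
Mul(Add(-2018049, -3709234), Add(Function('Y')(A), Function('R')(947))) = Mul(Add(-2018049, -3709234), Add(0, Pow(947, 2))) = Mul(-5727283, Add(0, 896809)) = Mul(-5727283, 896809) = -5136278939947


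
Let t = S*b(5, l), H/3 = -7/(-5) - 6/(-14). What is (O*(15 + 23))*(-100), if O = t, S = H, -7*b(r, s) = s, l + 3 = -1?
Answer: -583680/49 ≈ -11912.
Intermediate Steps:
l = -4 (l = -3 - 1 = -4)
H = 192/35 (H = 3*(-7/(-5) - 6/(-14)) = 3*(-7*(-1/5) - 6*(-1/14)) = 3*(7/5 + 3/7) = 3*(64/35) = 192/35 ≈ 5.4857)
b(r, s) = -s/7
S = 192/35 ≈ 5.4857
t = 768/245 (t = 192*(-1/7*(-4))/35 = (192/35)*(4/7) = 768/245 ≈ 3.1347)
O = 768/245 ≈ 3.1347
(O*(15 + 23))*(-100) = (768*(15 + 23)/245)*(-100) = ((768/245)*38)*(-100) = (29184/245)*(-100) = -583680/49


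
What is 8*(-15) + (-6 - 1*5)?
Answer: -131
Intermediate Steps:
8*(-15) + (-6 - 1*5) = -120 + (-6 - 5) = -120 - 11 = -131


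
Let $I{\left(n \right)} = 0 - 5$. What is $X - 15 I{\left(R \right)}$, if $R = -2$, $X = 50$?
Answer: $125$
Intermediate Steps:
$I{\left(n \right)} = -5$
$X - 15 I{\left(R \right)} = 50 - -75 = 50 + 75 = 125$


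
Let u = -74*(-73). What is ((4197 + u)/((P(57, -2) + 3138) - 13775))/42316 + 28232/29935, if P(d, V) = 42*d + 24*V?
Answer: 9904682755727/10502453952860 ≈ 0.94308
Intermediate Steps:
u = 5402
P(d, V) = 24*V + 42*d
((4197 + u)/((P(57, -2) + 3138) - 13775))/42316 + 28232/29935 = ((4197 + 5402)/(((24*(-2) + 42*57) + 3138) - 13775))/42316 + 28232/29935 = (9599/(((-48 + 2394) + 3138) - 13775))*(1/42316) + 28232*(1/29935) = (9599/((2346 + 3138) - 13775))*(1/42316) + 28232/29935 = (9599/(5484 - 13775))*(1/42316) + 28232/29935 = (9599/(-8291))*(1/42316) + 28232/29935 = (9599*(-1/8291))*(1/42316) + 28232/29935 = -9599/8291*1/42316 + 28232/29935 = -9599/350841956 + 28232/29935 = 9904682755727/10502453952860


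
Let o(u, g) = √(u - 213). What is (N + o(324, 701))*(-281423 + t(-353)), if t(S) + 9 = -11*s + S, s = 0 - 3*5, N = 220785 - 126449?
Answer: -26566904320 - 281620*√111 ≈ -2.6570e+10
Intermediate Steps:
N = 94336
o(u, g) = √(-213 + u)
s = -15 (s = 0 - 15 = -15)
t(S) = 156 + S (t(S) = -9 + (-11*(-15) + S) = -9 + (165 + S) = 156 + S)
(N + o(324, 701))*(-281423 + t(-353)) = (94336 + √(-213 + 324))*(-281423 + (156 - 353)) = (94336 + √111)*(-281423 - 197) = (94336 + √111)*(-281620) = -26566904320 - 281620*√111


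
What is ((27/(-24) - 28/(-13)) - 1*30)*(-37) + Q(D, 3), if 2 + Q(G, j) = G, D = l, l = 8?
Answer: 112105/104 ≈ 1077.9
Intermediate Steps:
D = 8
Q(G, j) = -2 + G
((27/(-24) - 28/(-13)) - 1*30)*(-37) + Q(D, 3) = ((27/(-24) - 28/(-13)) - 1*30)*(-37) + (-2 + 8) = ((27*(-1/24) - 28*(-1/13)) - 30)*(-37) + 6 = ((-9/8 + 28/13) - 30)*(-37) + 6 = (107/104 - 30)*(-37) + 6 = -3013/104*(-37) + 6 = 111481/104 + 6 = 112105/104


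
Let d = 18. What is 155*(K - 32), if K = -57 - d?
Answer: -16585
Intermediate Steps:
K = -75 (K = -57 - 1*18 = -57 - 18 = -75)
155*(K - 32) = 155*(-75 - 32) = 155*(-107) = -16585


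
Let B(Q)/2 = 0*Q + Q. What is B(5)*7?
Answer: 70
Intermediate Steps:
B(Q) = 2*Q (B(Q) = 2*(0*Q + Q) = 2*(0 + Q) = 2*Q)
B(5)*7 = (2*5)*7 = 10*7 = 70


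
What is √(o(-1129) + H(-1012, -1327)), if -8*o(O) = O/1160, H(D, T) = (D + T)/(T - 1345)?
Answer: √37416122045/193720 ≈ 0.99852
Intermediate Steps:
H(D, T) = (D + T)/(-1345 + T)
o(O) = -O/9280 (o(O) = -O/(8*1160) = -O/9280)
√(o(-1129) + H(-1012, -1327)) = √(-1/9280*(-1129) + (-1012 - 1327)/(-1345 - 1327)) = √(1129/9280 - 2339/(-2672)) = √(1129/9280 - 1/2672*(-2339)) = √(1129/9280 + 2339/2672) = √(1545163/1549760) = √37416122045/193720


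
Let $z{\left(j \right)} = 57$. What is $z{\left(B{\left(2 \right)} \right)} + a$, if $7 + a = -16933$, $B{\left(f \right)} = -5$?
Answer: $-16883$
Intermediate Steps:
$a = -16940$ ($a = -7 - 16933 = -16940$)
$z{\left(B{\left(2 \right)} \right)} + a = 57 - 16940 = -16883$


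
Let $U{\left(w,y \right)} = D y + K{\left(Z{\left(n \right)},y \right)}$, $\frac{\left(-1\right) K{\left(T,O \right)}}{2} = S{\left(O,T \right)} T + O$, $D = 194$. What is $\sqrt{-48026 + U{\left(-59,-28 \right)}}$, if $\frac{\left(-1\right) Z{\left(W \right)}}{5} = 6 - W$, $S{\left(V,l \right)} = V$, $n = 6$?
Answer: $i \sqrt{53402} \approx 231.09 i$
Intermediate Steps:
$Z{\left(W \right)} = -30 + 5 W$ ($Z{\left(W \right)} = - 5 \left(6 - W\right) = -30 + 5 W$)
$K{\left(T,O \right)} = - 2 O - 2 O T$ ($K{\left(T,O \right)} = - 2 \left(O T + O\right) = - 2 \left(O + O T\right) = - 2 O - 2 O T$)
$U{\left(w,y \right)} = 192 y$ ($U{\left(w,y \right)} = 194 y + 2 y \left(-1 - \left(-30 + 5 \cdot 6\right)\right) = 194 y + 2 y \left(-1 - \left(-30 + 30\right)\right) = 194 y + 2 y \left(-1 - 0\right) = 194 y + 2 y \left(-1 + 0\right) = 194 y + 2 y \left(-1\right) = 194 y - 2 y = 192 y$)
$\sqrt{-48026 + U{\left(-59,-28 \right)}} = \sqrt{-48026 + 192 \left(-28\right)} = \sqrt{-48026 - 5376} = \sqrt{-53402} = i \sqrt{53402}$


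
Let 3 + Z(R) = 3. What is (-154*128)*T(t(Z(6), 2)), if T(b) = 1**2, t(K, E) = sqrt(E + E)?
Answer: -19712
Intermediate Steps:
Z(R) = 0 (Z(R) = -3 + 3 = 0)
t(K, E) = sqrt(2)*sqrt(E) (t(K, E) = sqrt(2*E) = sqrt(2)*sqrt(E))
T(b) = 1
(-154*128)*T(t(Z(6), 2)) = -154*128*1 = -19712*1 = -19712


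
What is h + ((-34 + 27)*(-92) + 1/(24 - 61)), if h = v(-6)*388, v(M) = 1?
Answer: 38183/37 ≈ 1032.0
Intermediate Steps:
h = 388 (h = 1*388 = 388)
h + ((-34 + 27)*(-92) + 1/(24 - 61)) = 388 + ((-34 + 27)*(-92) + 1/(24 - 61)) = 388 + (-7*(-92) + 1/(-37)) = 388 + (644 - 1/37) = 388 + 23827/37 = 38183/37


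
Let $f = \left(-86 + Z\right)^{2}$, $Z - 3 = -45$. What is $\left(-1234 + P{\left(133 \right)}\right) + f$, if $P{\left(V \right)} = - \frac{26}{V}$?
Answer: $\frac{2014924}{133} \approx 15150.0$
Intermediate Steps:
$Z = -42$ ($Z = 3 - 45 = -42$)
$f = 16384$ ($f = \left(-86 - 42\right)^{2} = \left(-128\right)^{2} = 16384$)
$\left(-1234 + P{\left(133 \right)}\right) + f = \left(-1234 - \frac{26}{133}\right) + 16384 = - \frac{164148}{133} + 16384 = \frac{2014924}{133}$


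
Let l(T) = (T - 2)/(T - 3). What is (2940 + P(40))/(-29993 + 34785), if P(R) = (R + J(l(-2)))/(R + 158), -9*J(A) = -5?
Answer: 5239445/8539344 ≈ 0.61357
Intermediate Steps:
l(T) = (-2 + T)/(-3 + T)
J(A) = 5/9 (J(A) = -⅑*(-5) = 5/9)
P(R) = (5/9 + R)/(158 + R) (P(R) = (R + 5/9)/(R + 158) = (5/9 + R)/(158 + R))
(2940 + P(40))/(-29993 + 34785) = (2940 + (5/9 + 40)/(158 + 40))/(-29993 + 34785) = (2940 + (365/9)/198)/4792 = (2940 + (1/198)*(365/9))*(1/4792) = (2940 + 365/1782)*(1/4792) = (5239445/1782)*(1/4792) = 5239445/8539344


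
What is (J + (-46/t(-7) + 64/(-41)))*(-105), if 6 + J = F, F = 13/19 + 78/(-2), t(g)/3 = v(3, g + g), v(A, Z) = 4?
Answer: 8132075/1558 ≈ 5219.6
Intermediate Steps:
t(g) = 12 (t(g) = 3*4 = 12)
F = -728/19 (F = 13*(1/19) + 78*(-½) = 13/19 - 39 = -728/19 ≈ -38.316)
J = -842/19 (J = -6 - 728/19 = -842/19 ≈ -44.316)
(J + (-46/t(-7) + 64/(-41)))*(-105) = (-842/19 + (-46/12 + 64/(-41)))*(-105) = (-842/19 + (-46*1/12 + 64*(-1/41)))*(-105) = (-842/19 + (-23/6 - 64/41))*(-105) = (-842/19 - 1327/246)*(-105) = -232345/4674*(-105) = 8132075/1558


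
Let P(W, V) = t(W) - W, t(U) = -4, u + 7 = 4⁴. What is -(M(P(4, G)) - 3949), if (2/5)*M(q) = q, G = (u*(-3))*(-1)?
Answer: 3969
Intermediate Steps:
u = 249 (u = -7 + 4⁴ = -7 + 256 = 249)
G = 747 (G = (249*(-3))*(-1) = -747*(-1) = 747)
P(W, V) = -4 - W
M(q) = 5*q/2
-(M(P(4, G)) - 3949) = -(5*(-4 - 1*4)/2 - 3949) = -(5*(-4 - 4)/2 - 3949) = -((5/2)*(-8) - 3949) = -(-20 - 3949) = -1*(-3969) = 3969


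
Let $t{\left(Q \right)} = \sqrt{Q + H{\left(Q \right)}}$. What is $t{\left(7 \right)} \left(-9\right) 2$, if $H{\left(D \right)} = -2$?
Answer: $- 18 \sqrt{5} \approx -40.249$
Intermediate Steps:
$t{\left(Q \right)} = \sqrt{-2 + Q}$ ($t{\left(Q \right)} = \sqrt{Q - 2} = \sqrt{-2 + Q}$)
$t{\left(7 \right)} \left(-9\right) 2 = \sqrt{-2 + 7} \left(-9\right) 2 = \sqrt{5} \left(-9\right) 2 = - 9 \sqrt{5} \cdot 2 = - 18 \sqrt{5}$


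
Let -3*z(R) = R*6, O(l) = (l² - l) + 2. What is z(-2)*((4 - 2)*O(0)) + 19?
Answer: 35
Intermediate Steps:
O(l) = 2 + l² - l
z(R) = -2*R (z(R) = -R*6/3 = -2*R)
z(-2)*((4 - 2)*O(0)) + 19 = (-2*(-2))*((4 - 2)*(2 + 0² - 1*0)) + 19 = 4*(2*(2 + 0 + 0)) + 19 = 4*(2*2) + 19 = 4*4 + 19 = 16 + 19 = 35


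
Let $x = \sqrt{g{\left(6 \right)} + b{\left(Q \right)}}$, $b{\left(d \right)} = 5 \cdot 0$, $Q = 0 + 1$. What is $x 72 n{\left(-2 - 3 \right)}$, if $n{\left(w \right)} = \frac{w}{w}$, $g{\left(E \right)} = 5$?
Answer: $72 \sqrt{5} \approx 161.0$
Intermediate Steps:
$n{\left(w \right)} = 1$
$Q = 1$
$b{\left(d \right)} = 0$
$x = \sqrt{5}$ ($x = \sqrt{5 + 0} = \sqrt{5} \approx 2.2361$)
$x 72 n{\left(-2 - 3 \right)} = \sqrt{5} \cdot 72 \cdot 1 = 72 \sqrt{5} \cdot 1 = 72 \sqrt{5}$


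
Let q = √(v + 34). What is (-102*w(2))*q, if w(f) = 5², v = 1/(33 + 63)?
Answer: -425*√19590/4 ≈ -14871.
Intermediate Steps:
v = 1/96 ≈ 0.010417
w(f) = 25
q = √19590/24 (q = √(1/96 + 34) = √(3265/96) = √19590/24 ≈ 5.8318)
(-102*w(2))*q = (-102*25)*(√19590/24) = -425*√19590/4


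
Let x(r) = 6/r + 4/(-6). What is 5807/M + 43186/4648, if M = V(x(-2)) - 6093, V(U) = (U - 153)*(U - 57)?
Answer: 784429091/71353772 ≈ 10.994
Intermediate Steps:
x(r) = -2/3 + 6/r (x(r) = 6/r + 4*(-1/6) = 6/r - 2/3 = -2/3 + 6/r)
V(U) = (-153 + U)*(-57 + U)
M = 30703/9 (M = (8721 + (-2/3 + 6/(-2))**2 - 210*(-2/3 + 6/(-2))) - 6093 = (8721 + (-2/3 + 6*(-1/2))**2 - 210*(-2/3 + 6*(-1/2))) - 6093 = (8721 + (-2/3 - 3)**2 - 210*(-2/3 - 3)) - 6093 = (8721 + (-11/3)**2 - 210*(-11/3)) - 6093 = (8721 + 121/9 + 770) - 6093 = 85540/9 - 6093 = 30703/9 ≈ 3411.4)
5807/M + 43186/4648 = 5807/(30703/9) + 43186/4648 = 5807*(9/30703) + 43186*(1/4648) = 52263/30703 + 21593/2324 = 784429091/71353772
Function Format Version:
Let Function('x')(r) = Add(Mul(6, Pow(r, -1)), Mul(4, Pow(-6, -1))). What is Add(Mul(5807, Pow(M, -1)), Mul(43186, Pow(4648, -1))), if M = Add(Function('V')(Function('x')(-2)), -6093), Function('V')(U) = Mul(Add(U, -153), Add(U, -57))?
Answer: Rational(784429091, 71353772) ≈ 10.994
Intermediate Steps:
Function('x')(r) = Add(Rational(-2, 3), Mul(6, Pow(r, -1))) (Function('x')(r) = Add(Mul(6, Pow(r, -1)), Mul(4, Rational(-1, 6))) = Add(Mul(6, Pow(r, -1)), Rational(-2, 3)) = Add(Rational(-2, 3), Mul(6, Pow(r, -1))))
Function('V')(U) = Mul(Add(-153, U), Add(-57, U))
M = Rational(30703, 9) (M = Add(Add(8721, Pow(Add(Rational(-2, 3), Mul(6, Pow(-2, -1))), 2), Mul(-210, Add(Rational(-2, 3), Mul(6, Pow(-2, -1))))), -6093) = Add(Add(8721, Pow(Add(Rational(-2, 3), Mul(6, Rational(-1, 2))), 2), Mul(-210, Add(Rational(-2, 3), Mul(6, Rational(-1, 2))))), -6093) = Add(Add(8721, Pow(Add(Rational(-2, 3), -3), 2), Mul(-210, Add(Rational(-2, 3), -3))), -6093) = Add(Add(8721, Pow(Rational(-11, 3), 2), Mul(-210, Rational(-11, 3))), -6093) = Add(Add(8721, Rational(121, 9), 770), -6093) = Add(Rational(85540, 9), -6093) = Rational(30703, 9) ≈ 3411.4)
Add(Mul(5807, Pow(M, -1)), Mul(43186, Pow(4648, -1))) = Add(Mul(5807, Pow(Rational(30703, 9), -1)), Mul(43186, Pow(4648, -1))) = Add(Mul(5807, Rational(9, 30703)), Mul(43186, Rational(1, 4648))) = Add(Rational(52263, 30703), Rational(21593, 2324)) = Rational(784429091, 71353772)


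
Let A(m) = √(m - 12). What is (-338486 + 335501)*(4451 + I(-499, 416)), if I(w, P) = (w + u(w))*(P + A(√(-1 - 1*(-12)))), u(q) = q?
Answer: 1225990245 + 2979030*√(-12 + √11) ≈ 1.226e+9 + 8.7785e+6*I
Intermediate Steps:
A(m) = √(-12 + m)
I(w, P) = 2*w*(P + √(-12 + √11)) (I(w, P) = (w + w)*(P + √(-12 + √(-1 - 1*(-12)))) = (2*w)*(P + √(-12 + √(-1 + 12))) = (2*w)*(P + √(-12 + √11)) = 2*w*(P + √(-12 + √11)))
(-338486 + 335501)*(4451 + I(-499, 416)) = (-338486 + 335501)*(4451 + 2*(-499)*(416 + √(-12 + √11))) = -2985*(4451 + (-415168 - 998*√(-12 + √11))) = -2985*(-410717 - 998*√(-12 + √11)) = 1225990245 + 2979030*√(-12 + √11)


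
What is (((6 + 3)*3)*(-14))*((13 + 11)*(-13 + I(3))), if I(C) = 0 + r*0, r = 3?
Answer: 117936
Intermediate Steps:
I(C) = 0 (I(C) = 0 + 3*0 = 0 + 0 = 0)
(((6 + 3)*3)*(-14))*((13 + 11)*(-13 + I(3))) = (((6 + 3)*3)*(-14))*((13 + 11)*(-13 + 0)) = ((9*3)*(-14))*(24*(-13)) = (27*(-14))*(-312) = -378*(-312) = 117936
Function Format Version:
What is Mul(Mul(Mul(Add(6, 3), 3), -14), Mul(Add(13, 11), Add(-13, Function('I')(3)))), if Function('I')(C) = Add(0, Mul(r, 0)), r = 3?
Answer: 117936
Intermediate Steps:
Function('I')(C) = 0 (Function('I')(C) = Add(0, Mul(3, 0)) = Add(0, 0) = 0)
Mul(Mul(Mul(Add(6, 3), 3), -14), Mul(Add(13, 11), Add(-13, Function('I')(3)))) = Mul(Mul(Mul(Add(6, 3), 3), -14), Mul(Add(13, 11), Add(-13, 0))) = Mul(Mul(Mul(9, 3), -14), Mul(24, -13)) = Mul(Mul(27, -14), -312) = Mul(-378, -312) = 117936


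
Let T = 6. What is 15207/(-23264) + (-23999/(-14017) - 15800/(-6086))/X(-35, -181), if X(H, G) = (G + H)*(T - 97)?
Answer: -531054172462171/812690749948896 ≈ -0.65345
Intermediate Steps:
X(H, G) = -91*G - 91*H (X(H, G) = (G + H)*(6 - 97) = (G + H)*(-91) = -91*G - 91*H)
15207/(-23264) + (-23999/(-14017) - 15800/(-6086))/X(-35, -181) = 15207/(-23264) + (-23999/(-14017) - 15800/(-6086))/(-91*(-181) - 91*(-35)) = 15207*(-1/23264) + (-23999*(-1/14017) - 15800*(-1/6086))/(16471 + 3185) = -15207/23264 + (23999/14017 + 7900/3043)/19656 = -15207/23264 + (183763257/42653731)*(1/19656) = -15207/23264 + 61254419/279467245512 = -531054172462171/812690749948896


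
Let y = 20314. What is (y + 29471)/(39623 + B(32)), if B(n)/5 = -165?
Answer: 49785/38798 ≈ 1.2832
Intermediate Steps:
B(n) = -825 (B(n) = 5*(-165) = -825)
(y + 29471)/(39623 + B(32)) = (20314 + 29471)/(39623 - 825) = 49785/38798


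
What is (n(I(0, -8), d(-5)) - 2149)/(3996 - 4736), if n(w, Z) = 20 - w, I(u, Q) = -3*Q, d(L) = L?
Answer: 2153/740 ≈ 2.9095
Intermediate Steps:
(n(I(0, -8), d(-5)) - 2149)/(3996 - 4736) = ((20 - (-3)*(-8)) - 2149)/(3996 - 4736) = ((20 - 1*24) - 2149)/(-740) = ((20 - 24) - 2149)*(-1/740) = (-4 - 2149)*(-1/740) = -2153*(-1/740) = 2153/740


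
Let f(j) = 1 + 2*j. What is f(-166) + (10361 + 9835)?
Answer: 19865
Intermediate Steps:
f(-166) + (10361 + 9835) = (1 + 2*(-166)) + (10361 + 9835) = (1 - 332) + 20196 = -331 + 20196 = 19865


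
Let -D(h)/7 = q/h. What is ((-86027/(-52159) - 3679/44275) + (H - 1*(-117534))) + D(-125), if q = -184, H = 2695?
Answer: 1388147136564813/11546698625 ≈ 1.2022e+5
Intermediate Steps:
D(h) = 1288/h (D(h) = -(-1288)/h = 1288/h)
((-86027/(-52159) - 3679/44275) + (H - 1*(-117534))) + D(-125) = ((-86027/(-52159) - 3679/44275) + (2695 - 1*(-117534))) + 1288/(-125) = ((-86027*(-1/52159) - 3679*1/44275) + (2695 + 117534)) + 1288*(-1/125) = ((86027/52159 - 3679/44275) + 120229) - 1288/125 = (3616952464/2309339725 + 120229) - 1288/125 = 277653222749489/2309339725 - 1288/125 = 1388147136564813/11546698625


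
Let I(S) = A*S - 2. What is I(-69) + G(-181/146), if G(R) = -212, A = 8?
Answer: -766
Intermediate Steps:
I(S) = -2 + 8*S (I(S) = 8*S - 2 = -2 + 8*S)
I(-69) + G(-181/146) = (-2 + 8*(-69)) - 212 = (-2 - 552) - 212 = -554 - 212 = -766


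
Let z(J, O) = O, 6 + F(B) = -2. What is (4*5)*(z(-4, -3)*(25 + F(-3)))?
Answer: -1020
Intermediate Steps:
F(B) = -8 (F(B) = -6 - 2 = -8)
(4*5)*(z(-4, -3)*(25 + F(-3))) = (4*5)*(-3*(25 - 8)) = 20*(-3*17) = 20*(-51) = -1020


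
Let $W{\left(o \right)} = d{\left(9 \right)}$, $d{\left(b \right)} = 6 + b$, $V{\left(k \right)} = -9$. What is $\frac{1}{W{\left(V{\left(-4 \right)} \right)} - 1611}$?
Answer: $- \frac{1}{1596} \approx -0.00062657$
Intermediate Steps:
$W{\left(o \right)} = 15$ ($W{\left(o \right)} = 6 + 9 = 15$)
$\frac{1}{W{\left(V{\left(-4 \right)} \right)} - 1611} = \frac{1}{15 - 1611} = \frac{1}{-1596} = - \frac{1}{1596}$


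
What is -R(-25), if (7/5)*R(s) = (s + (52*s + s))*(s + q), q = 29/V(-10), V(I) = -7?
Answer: -1377000/49 ≈ -28102.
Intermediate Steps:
q = -29/7 (q = 29/(-7) = 29*(-⅐) = -29/7 ≈ -4.1429)
R(s) = 270*s*(-29/7 + s)/7 (R(s) = 5*((s + (52*s + s))*(s - 29/7))/7 = 5*((s + 53*s)*(-29/7 + s))/7 = 5*((54*s)*(-29/7 + s))/7 = 5*(54*s*(-29/7 + s))/7 = 270*s*(-29/7 + s)/7)
-R(-25) = -270*(-25)*(-29 + 7*(-25))/49 = -270*(-25)*(-29 - 175)/49 = -270*(-25)*(-204)/49 = -1*1377000/49 = -1377000/49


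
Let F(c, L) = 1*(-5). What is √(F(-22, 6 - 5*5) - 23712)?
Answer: I*√23717 ≈ 154.0*I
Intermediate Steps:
F(c, L) = -5
√(F(-22, 6 - 5*5) - 23712) = √(-5 - 23712) = √(-23717) = I*√23717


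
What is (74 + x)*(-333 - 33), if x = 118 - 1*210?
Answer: 6588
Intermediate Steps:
x = -92 (x = 118 - 210 = -92)
(74 + x)*(-333 - 33) = (74 - 92)*(-333 - 33) = -18*(-366) = 6588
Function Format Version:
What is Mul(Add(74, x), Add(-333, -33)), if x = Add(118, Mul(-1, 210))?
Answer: 6588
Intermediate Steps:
x = -92 (x = Add(118, -210) = -92)
Mul(Add(74, x), Add(-333, -33)) = Mul(Add(74, -92), Add(-333, -33)) = Mul(-18, -366) = 6588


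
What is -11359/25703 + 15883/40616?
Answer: -53116395/1043953048 ≈ -0.050880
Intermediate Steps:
-11359/25703 + 15883/40616 = -53116395/1043953048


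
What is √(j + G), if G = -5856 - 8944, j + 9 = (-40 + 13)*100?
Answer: I*√17509 ≈ 132.32*I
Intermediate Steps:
j = -2709 (j = -9 + (-40 + 13)*100 = -9 - 27*100 = -9 - 2700 = -2709)
G = -14800
√(j + G) = √(-2709 - 14800) = √(-17509) = I*√17509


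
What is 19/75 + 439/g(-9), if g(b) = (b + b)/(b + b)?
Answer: 32944/75 ≈ 439.25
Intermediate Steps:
g(b) = 1 (g(b) = (2*b)/((2*b)) = (2*b)*(1/(2*b)) = 1)
19/75 + 439/g(-9) = 19/75 + 439/1 = 19*(1/75) + 439*1 = 19/75 + 439 = 32944/75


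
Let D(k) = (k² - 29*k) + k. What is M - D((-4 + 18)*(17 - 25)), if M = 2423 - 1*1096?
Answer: -14353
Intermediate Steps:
D(k) = k² - 28*k
M = 1327 (M = 2423 - 1096 = 1327)
M - D((-4 + 18)*(17 - 25)) = 1327 - (-4 + 18)*(17 - 25)*(-28 + (-4 + 18)*(17 - 25)) = 1327 - 14*(-8)*(-28 + 14*(-8)) = 1327 - (-112)*(-28 - 112) = 1327 - (-112)*(-140) = 1327 - 1*15680 = 1327 - 15680 = -14353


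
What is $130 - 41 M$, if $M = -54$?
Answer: $2344$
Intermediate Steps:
$130 - 41 M = 130 - -2214 = 130 + 2214 = 2344$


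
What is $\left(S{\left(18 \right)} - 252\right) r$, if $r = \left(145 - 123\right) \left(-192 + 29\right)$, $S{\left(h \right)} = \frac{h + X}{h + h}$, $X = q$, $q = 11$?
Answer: $\frac{16214099}{18} \approx 9.0078 \cdot 10^{5}$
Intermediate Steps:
$X = 11$
$S{\left(h \right)} = \frac{11 + h}{2 h}$ ($S{\left(h \right)} = \frac{h + 11}{h + h} = \frac{11 + h}{2 h}$)
$r = -3586$ ($r = 22 \left(-163\right) = -3586$)
$\left(S{\left(18 \right)} - 252\right) r = \left(\frac{11 + 18}{2 \cdot 18} - 252\right) \left(-3586\right) = \left(\frac{1}{2} \cdot \frac{1}{18} \cdot 29 - 252\right) \left(-3586\right) = \left(\frac{29}{36} - 252\right) \left(-3586\right) = \left(- \frac{9043}{36}\right) \left(-3586\right) = \frac{16214099}{18}$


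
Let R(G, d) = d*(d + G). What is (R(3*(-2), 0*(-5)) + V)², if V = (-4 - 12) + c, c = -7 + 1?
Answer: 484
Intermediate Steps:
c = -6
R(G, d) = d*(G + d)
V = -22 (V = (-4 - 12) - 6 = -16 - 6 = -22)
(R(3*(-2), 0*(-5)) + V)² = ((0*(-5))*(3*(-2) + 0*(-5)) - 22)² = (0*(-6 + 0) - 22)² = (0*(-6) - 22)² = (0 - 22)² = (-22)² = 484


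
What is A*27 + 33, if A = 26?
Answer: 735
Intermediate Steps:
A*27 + 33 = 26*27 + 33 = 702 + 33 = 735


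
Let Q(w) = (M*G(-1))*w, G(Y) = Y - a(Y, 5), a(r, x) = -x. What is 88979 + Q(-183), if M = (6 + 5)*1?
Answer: 80927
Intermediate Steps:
G(Y) = 5 + Y (G(Y) = Y - (-1)*5 = Y - 1*(-5) = Y + 5 = 5 + Y)
M = 11 (M = 11*1 = 11)
Q(w) = 44*w (Q(w) = (11*(5 - 1))*w = (11*4)*w = 44*w)
88979 + Q(-183) = 88979 + 44*(-183) = 88979 - 8052 = 80927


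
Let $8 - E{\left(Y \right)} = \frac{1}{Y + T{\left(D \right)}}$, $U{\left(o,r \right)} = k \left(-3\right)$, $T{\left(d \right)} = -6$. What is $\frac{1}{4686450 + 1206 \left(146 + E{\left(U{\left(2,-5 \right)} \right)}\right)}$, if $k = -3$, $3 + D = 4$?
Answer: $\frac{1}{4871772} \approx 2.0526 \cdot 10^{-7}$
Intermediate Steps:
$D = 1$ ($D = -3 + 4 = 1$)
$U{\left(o,r \right)} = 9$ ($U{\left(o,r \right)} = \left(-3\right) \left(-3\right) = 9$)
$E{\left(Y \right)} = 8 - \frac{1}{-6 + Y}$ ($E{\left(Y \right)} = 8 - \frac{1}{Y - 6} = 8 - \frac{1}{-6 + Y}$)
$\frac{1}{4686450 + 1206 \left(146 + E{\left(U{\left(2,-5 \right)} \right)}\right)} = \frac{1}{4686450 + 1206 \left(146 + \frac{-49 + 8 \cdot 9}{-6 + 9}\right)} = \frac{1}{4686450 + 1206 \left(146 + \frac{-49 + 72}{3}\right)} = \frac{1}{4686450 + 1206 \left(146 + \frac{1}{3} \cdot 23\right)} = \frac{1}{4686450 + 1206 \left(146 + \frac{23}{3}\right)} = \frac{1}{4686450 + 1206 \cdot \frac{461}{3}} = \frac{1}{4686450 + 185322} = \frac{1}{4871772}$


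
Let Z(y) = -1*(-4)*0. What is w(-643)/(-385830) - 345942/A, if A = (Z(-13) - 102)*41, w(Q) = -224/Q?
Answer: 7152024721601/86458908465 ≈ 82.722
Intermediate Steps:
Z(y) = 0 (Z(y) = 4*0 = 0)
A = -4182 (A = (0 - 102)*41 = -102*41 = -4182)
w(-643)/(-385830) - 345942/A = -224/(-643)/(-385830) - 345942/(-4182) = -224*(-1/643)*(-1/385830) - 345942*(-1/4182) = (224/643)*(-1/385830) + 57657/697 = -112/124044345 + 57657/697 = 7152024721601/86458908465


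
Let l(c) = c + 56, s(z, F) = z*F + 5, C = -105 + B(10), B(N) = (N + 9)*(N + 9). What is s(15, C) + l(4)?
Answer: 3905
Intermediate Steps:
B(N) = (9 + N)² (B(N) = (9 + N)*(9 + N) = (9 + N)²)
C = 256 (C = -105 + (9 + 10)² = -105 + 19² = -105 + 361 = 256)
s(z, F) = 5 + F*z (s(z, F) = F*z + 5 = 5 + F*z)
l(c) = 56 + c
s(15, C) + l(4) = (5 + 256*15) + (56 + 4) = (5 + 3840) + 60 = 3845 + 60 = 3905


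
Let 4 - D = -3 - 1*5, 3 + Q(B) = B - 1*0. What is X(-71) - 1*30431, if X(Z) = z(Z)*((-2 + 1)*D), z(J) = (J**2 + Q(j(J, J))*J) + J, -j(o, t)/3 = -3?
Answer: -84959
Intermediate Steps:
j(o, t) = 9 (j(o, t) = -3*(-3) = 9)
Q(B) = -3 + B (Q(B) = -3 + (B - 1*0) = -3 + (B + 0) = -3 + B)
D = 12 (D = 4 - (-3 - 1*5) = 4 - (-3 - 5) = 4 - 1*(-8) = 4 + 8 = 12)
z(J) = J**2 + 7*J (z(J) = (J**2 + (-3 + 9)*J) + J = (J**2 + 6*J) + J = J**2 + 7*J)
X(Z) = -12*Z*(7 + Z) (X(Z) = (Z*(7 + Z))*((-2 + 1)*12) = (Z*(7 + Z))*(-1*12) = (Z*(7 + Z))*(-12) = -12*Z*(7 + Z))
X(-71) - 1*30431 = -12*(-71)*(7 - 71) - 1*30431 = -12*(-71)*(-64) - 30431 = -54528 - 30431 = -84959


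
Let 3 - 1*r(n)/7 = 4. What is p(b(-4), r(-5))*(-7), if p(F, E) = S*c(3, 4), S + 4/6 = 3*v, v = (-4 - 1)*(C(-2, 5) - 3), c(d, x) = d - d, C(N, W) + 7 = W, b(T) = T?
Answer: 0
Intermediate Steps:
r(n) = -7 (r(n) = 21 - 7*4 = 21 - 28 = -7)
C(N, W) = -7 + W
c(d, x) = 0
v = 25 (v = (-4 - 1)*((-7 + 5) - 3) = -5*(-2 - 3) = -5*(-5) = 25)
S = 223/3 (S = -⅔ + 3*25 = -⅔ + 75 = 223/3 ≈ 74.333)
p(F, E) = 0 (p(F, E) = (223/3)*0 = 0)
p(b(-4), r(-5))*(-7) = 0*(-7) = 0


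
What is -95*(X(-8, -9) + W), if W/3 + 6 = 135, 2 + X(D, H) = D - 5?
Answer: -35340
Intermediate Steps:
X(D, H) = -7 + D (X(D, H) = -2 + (D - 5) = -2 + (-5 + D) = -7 + D)
W = 387 (W = -18 + 3*135 = -18 + 405 = 387)
-95*(X(-8, -9) + W) = -95*((-7 - 8) + 387) = -95*(-15 + 387) = -95*372 = -35340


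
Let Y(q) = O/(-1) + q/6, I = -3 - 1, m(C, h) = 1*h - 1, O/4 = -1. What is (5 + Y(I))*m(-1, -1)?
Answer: -50/3 ≈ -16.667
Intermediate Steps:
O = -4 (O = 4*(-1) = -4)
m(C, h) = -1 + h (m(C, h) = h - 1 = -1 + h)
I = -4
Y(q) = 4 + q/6 (Y(q) = -4/(-1) + q/6 = -4*(-1) + q*(⅙) = 4 + q/6)
(5 + Y(I))*m(-1, -1) = (5 + (4 + (⅙)*(-4)))*(-1 - 1) = (5 + (4 - ⅔))*(-2) = (5 + 10/3)*(-2) = (25/3)*(-2) = -50/3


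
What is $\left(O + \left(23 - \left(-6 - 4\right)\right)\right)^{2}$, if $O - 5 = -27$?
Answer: $121$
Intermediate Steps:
$O = -22$ ($O = 5 - 27 = -22$)
$\left(O + \left(23 - \left(-6 - 4\right)\right)\right)^{2} = \left(-22 + \left(23 - \left(-6 - 4\right)\right)\right)^{2} = \left(-22 + \left(23 - -10\right)\right)^{2} = \left(-22 + \left(23 + 10\right)\right)^{2} = \left(-22 + 33\right)^{2} = 11^{2} = 121$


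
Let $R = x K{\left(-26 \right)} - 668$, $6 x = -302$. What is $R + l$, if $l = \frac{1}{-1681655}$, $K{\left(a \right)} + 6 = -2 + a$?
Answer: $\frac{5263580147}{5044965} \approx 1043.3$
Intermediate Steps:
$x = - \frac{151}{3}$ ($x = \frac{1}{6} \left(-302\right) = - \frac{151}{3} \approx -50.333$)
$K{\left(a \right)} = -8 + a$ ($K{\left(a \right)} = -6 + \left(-2 + a\right) = -8 + a$)
$l = - \frac{1}{1681655} \approx -5.9465 \cdot 10^{-7}$
$R = \frac{3130}{3}$ ($R = - \frac{151 \left(-8 - 26\right)}{3} - 668 = \left(- \frac{151}{3}\right) \left(-34\right) - 668 = \frac{5134}{3} - 668 = \frac{3130}{3} \approx 1043.3$)
$R + l = \frac{3130}{3} - \frac{1}{1681655} = \frac{5263580147}{5044965}$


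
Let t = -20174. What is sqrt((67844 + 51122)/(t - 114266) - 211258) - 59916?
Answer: -59916 + I*sqrt(238644817793615)/33610 ≈ -59916.0 + 459.63*I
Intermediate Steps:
sqrt((67844 + 51122)/(t - 114266) - 211258) - 59916 = sqrt((67844 + 51122)/(-20174 - 114266) - 211258) - 59916 = sqrt(118966/(-134440) - 211258) - 59916 = sqrt(118966*(-1/134440) - 211258) - 59916 = sqrt(-59483/67220 - 211258) - 59916 = sqrt(-14200822243/67220) - 59916 = I*sqrt(238644817793615)/33610 - 59916 = -59916 + I*sqrt(238644817793615)/33610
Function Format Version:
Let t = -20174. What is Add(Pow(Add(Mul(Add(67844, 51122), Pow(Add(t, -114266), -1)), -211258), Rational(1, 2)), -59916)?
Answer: Add(-59916, Mul(Rational(1, 33610), I, Pow(238644817793615, Rational(1, 2)))) ≈ Add(-59916., Mul(459.63, I))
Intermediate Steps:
Add(Pow(Add(Mul(Add(67844, 51122), Pow(Add(t, -114266), -1)), -211258), Rational(1, 2)), -59916) = Add(Pow(Add(Mul(Add(67844, 51122), Pow(Add(-20174, -114266), -1)), -211258), Rational(1, 2)), -59916) = Add(Pow(Add(Mul(118966, Pow(-134440, -1)), -211258), Rational(1, 2)), -59916) = Add(Pow(Add(Mul(118966, Rational(-1, 134440)), -211258), Rational(1, 2)), -59916) = Add(Pow(Add(Rational(-59483, 67220), -211258), Rational(1, 2)), -59916) = Add(Pow(Rational(-14200822243, 67220), Rational(1, 2)), -59916) = Add(Mul(Rational(1, 33610), I, Pow(238644817793615, Rational(1, 2))), -59916) = Add(-59916, Mul(Rational(1, 33610), I, Pow(238644817793615, Rational(1, 2))))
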